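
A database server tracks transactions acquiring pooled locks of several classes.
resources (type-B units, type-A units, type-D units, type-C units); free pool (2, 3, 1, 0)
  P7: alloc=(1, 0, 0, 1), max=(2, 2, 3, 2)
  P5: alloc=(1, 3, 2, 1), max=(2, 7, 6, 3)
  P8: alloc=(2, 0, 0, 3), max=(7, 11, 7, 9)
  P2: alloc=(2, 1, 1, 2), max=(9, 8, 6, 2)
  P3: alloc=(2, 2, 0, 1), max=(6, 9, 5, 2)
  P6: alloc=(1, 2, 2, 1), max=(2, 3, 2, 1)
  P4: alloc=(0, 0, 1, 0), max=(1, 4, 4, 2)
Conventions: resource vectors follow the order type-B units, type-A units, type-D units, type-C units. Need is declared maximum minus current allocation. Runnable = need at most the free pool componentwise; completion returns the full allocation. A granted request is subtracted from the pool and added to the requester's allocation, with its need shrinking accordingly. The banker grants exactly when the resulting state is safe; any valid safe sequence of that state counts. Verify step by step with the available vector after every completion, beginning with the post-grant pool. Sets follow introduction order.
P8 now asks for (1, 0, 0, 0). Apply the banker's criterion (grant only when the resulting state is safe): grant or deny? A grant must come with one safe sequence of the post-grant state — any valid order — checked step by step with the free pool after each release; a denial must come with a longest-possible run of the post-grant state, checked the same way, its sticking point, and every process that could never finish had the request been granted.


DENY: after the grant no complete ordering would exist.
Key observation: after P6, P7, P4, P5, P3 the pool peaks at (6, 10, 6, 4), and each blocked process is short somewhere: P8 on type-A units, type-D units, type-C units; P2 on type-B units.
After a pretend grant, a maximal execution: P6, P7, P4, P5, P3 — then nothing else fits. Check, step by step:
  pool = (1, 3, 1, 0)
  run P6 (needs (1, 1, 0, 0), free (1, 3, 1, 0)); after release of (1, 2, 2, 1) the pool is (2, 5, 3, 1)
  run P7 (needs (1, 2, 3, 1), free (2, 5, 3, 1)); after release of (1, 0, 0, 1) the pool is (3, 5, 3, 2)
  run P4 (needs (1, 4, 3, 2), free (3, 5, 3, 2)); after release of (0, 0, 1, 0) the pool is (3, 5, 4, 2)
  run P5 (needs (1, 4, 4, 2), free (3, 5, 4, 2)); after release of (1, 3, 2, 1) the pool is (4, 8, 6, 3)
  run P3 (needs (4, 7, 5, 1), free (4, 8, 6, 3)); after release of (2, 2, 0, 1) the pool is (6, 10, 6, 4)
  P8 still needs (4, 11, 7, 6) but only (6, 10, 6, 4) is free — short on type-A units, type-D units and type-C units
  P2 still needs (7, 7, 5, 0) but only (6, 10, 6, 4) is free — short on type-B units
Post-grant, the permanently blocked set is P8 and P2.


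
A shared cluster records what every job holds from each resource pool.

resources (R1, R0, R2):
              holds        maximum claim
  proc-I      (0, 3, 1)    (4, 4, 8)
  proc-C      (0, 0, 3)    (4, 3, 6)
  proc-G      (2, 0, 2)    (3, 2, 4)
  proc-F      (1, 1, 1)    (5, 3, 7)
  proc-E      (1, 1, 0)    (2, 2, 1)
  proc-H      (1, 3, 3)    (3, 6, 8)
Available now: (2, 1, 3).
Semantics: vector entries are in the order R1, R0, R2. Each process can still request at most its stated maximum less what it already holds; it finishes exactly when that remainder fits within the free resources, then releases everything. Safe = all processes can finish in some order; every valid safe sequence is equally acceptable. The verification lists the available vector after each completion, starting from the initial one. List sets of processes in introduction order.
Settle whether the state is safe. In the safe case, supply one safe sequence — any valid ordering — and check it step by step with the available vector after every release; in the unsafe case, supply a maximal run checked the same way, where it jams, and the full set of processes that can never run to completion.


UNSAFE.
Key observation: after proc-E, proc-G the pool peaks at (5, 2, 5), and each blocked process is short somewhere: proc-I on R2; proc-C on R0; proc-F on R2; proc-H on R0.
The run proc-E, proc-G cannot be extended any further. Step-by-step check:
  pool = (2, 1, 3)
  proc-E: need (1, 1, 1) fits (2, 1, 3); releases (1, 1, 0), pool now (3, 2, 3)
  proc-G: need (1, 2, 2) fits (3, 2, 3); releases (2, 0, 2), pool now (5, 2, 5)
  proc-I still needs (4, 1, 7) but only (5, 2, 5) is free — short on R2
  proc-C still needs (4, 3, 3) but only (5, 2, 5) is free — short on R0
  proc-F still needs (4, 2, 6) but only (5, 2, 5) is free — short on R2
  proc-H still needs (2, 3, 5) but only (5, 2, 5) is free — short on R0
Processes that can never finish: proc-I, proc-C, proc-F and proc-H.


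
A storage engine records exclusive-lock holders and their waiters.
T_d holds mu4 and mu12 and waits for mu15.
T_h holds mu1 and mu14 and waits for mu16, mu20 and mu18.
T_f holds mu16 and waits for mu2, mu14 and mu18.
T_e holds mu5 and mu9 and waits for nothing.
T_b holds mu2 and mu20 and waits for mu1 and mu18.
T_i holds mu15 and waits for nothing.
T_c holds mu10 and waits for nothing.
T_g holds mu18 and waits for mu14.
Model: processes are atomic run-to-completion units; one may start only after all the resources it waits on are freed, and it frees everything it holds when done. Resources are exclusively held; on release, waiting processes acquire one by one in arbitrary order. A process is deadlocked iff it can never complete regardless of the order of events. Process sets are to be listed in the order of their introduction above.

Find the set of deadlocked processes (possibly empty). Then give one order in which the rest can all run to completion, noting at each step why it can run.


The deadlocked set is T_h, T_f, T_b and T_g.
Key observation: T_h -> T_f -> T_h is a circular wait — nothing in it can go first; T_b and T_g are caught in further circular waits.
One completion order for the rest: T_c, T_e, T_i, T_d.
Verifying each step:
  T_c: no waits; runs immediately, freeing mu10
  T_e: no waits; runs immediately, freeing mu5 and mu9
  T_i: no waits; runs immediately, freeing mu15
  T_d waits on mu15 — all released -> runs and releases mu4 and mu12


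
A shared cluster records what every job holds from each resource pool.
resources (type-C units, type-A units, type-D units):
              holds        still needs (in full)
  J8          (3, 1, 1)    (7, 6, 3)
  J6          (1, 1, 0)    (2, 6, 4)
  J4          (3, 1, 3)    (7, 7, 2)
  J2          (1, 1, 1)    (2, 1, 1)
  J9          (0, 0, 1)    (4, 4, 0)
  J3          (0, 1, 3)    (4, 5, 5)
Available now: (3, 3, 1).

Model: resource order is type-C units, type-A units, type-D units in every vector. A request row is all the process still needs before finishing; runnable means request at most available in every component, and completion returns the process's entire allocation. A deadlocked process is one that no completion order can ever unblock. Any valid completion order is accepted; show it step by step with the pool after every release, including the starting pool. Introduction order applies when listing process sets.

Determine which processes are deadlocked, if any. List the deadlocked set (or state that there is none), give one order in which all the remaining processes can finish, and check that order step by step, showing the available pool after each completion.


Deadlocked set: J8, J6, J4 and J3.
Key observation: the wall is type-A units: completing J2, J9 brings the pool only to (4, 4, 3), and all the rest need more.
One completion order for the rest: J2, J9. Walking it through:
  pool = (3, 3, 1)
  run J2 (needs (2, 1, 1), free (3, 3, 1)); after release of (1, 1, 1) the pool is (4, 4, 2)
  run J9 (needs (4, 4, 0), free (4, 4, 2)); after release of (0, 0, 1) the pool is (4, 4, 3)
The blocked processes can never fit:
  blocked: J8 wants (7, 6, 3), pool (4, 4, 3) — not enough type-C units and type-A units
  blocked: J6 wants (2, 6, 4), pool (4, 4, 3) — not enough type-A units and type-D units
  blocked: J4 wants (7, 7, 2), pool (4, 4, 3) — not enough type-C units and type-A units
  blocked: J3 wants (4, 5, 5), pool (4, 4, 3) — not enough type-A units and type-D units


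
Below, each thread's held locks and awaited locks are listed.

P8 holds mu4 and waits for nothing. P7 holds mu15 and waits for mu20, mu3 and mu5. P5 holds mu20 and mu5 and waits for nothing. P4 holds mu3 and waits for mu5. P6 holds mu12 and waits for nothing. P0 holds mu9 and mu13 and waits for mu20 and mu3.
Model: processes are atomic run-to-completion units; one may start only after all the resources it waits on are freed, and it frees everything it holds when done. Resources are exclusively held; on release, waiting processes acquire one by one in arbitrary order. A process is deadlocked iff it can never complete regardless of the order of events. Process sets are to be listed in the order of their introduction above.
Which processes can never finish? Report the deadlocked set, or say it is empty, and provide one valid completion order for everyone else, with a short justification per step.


No process is deadlocked.
Key observation: there is no circular wait here — follow any chain and it reaches a process that is free to run now.
A valid finishing order for the others: P6, P5, P4, P8, P7, P0.
Verifying each step:
  P6 waits on nothing -> runs at once and releases mu12
  P5 waits on nothing -> runs at once and releases mu20 and mu5
  P4: everything it awaited (mu5) is free; runs, freeing mu3
  P8 waits on nothing -> runs at once and releases mu4
  P7: everything it awaited (mu20, mu3 and mu5) is free; runs, freeing mu15
  P0: everything it awaited (mu20 and mu3) is free; runs, freeing mu9 and mu13


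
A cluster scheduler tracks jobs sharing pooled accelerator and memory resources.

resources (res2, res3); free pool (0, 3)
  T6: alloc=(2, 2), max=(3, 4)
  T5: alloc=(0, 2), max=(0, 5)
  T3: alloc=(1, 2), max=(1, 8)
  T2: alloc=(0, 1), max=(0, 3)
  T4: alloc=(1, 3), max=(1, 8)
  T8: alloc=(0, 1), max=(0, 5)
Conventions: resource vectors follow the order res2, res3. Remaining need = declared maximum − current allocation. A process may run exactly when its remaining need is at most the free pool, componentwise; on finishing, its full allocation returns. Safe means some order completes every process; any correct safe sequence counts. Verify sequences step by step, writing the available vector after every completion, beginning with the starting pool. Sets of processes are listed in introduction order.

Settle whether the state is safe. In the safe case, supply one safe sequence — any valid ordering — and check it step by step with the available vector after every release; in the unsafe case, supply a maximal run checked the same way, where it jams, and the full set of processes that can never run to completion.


The state is SAFE; one workable sequence: T5, T2, T8, T4, T3, T6.
Key observation: reading the order forward, T5 is the first process whose need (0, 3) meets the free pool (0, 3) exactly on a resource it requests.
Verifying each step:
  pool = (0, 3)
  run T5 (needs (0, 3), free (0, 3)); after release of (0, 2) the pool is (0, 5)
  run T2 (needs (0, 2), free (0, 5)); after release of (0, 1) the pool is (0, 6)
  run T8 (needs (0, 4), free (0, 6)); after release of (0, 1) the pool is (0, 7)
  run T4 (needs (0, 5), free (0, 7)); after release of (1, 3) the pool is (1, 10)
  run T3 (needs (0, 6), free (1, 10)); after release of (1, 2) the pool is (2, 12)
  run T6 (needs (1, 2), free (2, 12)); after release of (2, 2) the pool is (4, 14)


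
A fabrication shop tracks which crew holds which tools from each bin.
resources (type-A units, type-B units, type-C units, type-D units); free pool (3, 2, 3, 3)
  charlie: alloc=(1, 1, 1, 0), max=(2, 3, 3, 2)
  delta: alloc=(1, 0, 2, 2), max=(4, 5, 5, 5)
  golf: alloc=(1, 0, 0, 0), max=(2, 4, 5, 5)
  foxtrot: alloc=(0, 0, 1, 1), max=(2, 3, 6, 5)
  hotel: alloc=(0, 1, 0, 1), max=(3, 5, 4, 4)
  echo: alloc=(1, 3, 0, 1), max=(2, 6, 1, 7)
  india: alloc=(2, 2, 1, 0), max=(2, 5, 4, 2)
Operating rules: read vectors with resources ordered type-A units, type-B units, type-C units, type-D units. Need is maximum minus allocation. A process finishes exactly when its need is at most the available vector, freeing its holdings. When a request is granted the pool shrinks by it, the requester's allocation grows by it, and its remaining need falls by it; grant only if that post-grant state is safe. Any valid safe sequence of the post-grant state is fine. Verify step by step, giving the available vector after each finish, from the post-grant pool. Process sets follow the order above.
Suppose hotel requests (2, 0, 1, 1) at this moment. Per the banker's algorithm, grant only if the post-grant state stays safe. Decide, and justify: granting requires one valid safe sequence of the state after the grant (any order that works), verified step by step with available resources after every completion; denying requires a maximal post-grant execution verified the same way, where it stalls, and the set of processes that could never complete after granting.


GRANT. The post-grant state is safe; one safe sequence: charlie, india, hotel, delta, foxtrot, golf, echo.
Key observation: the transfer keeps a workable pool ((1, 2, 2, 2)); charlie starts the safe sequence.
Verifying the post-grant state step by step:
  pool = (1, 2, 2, 2)
  charlie: need (1, 2, 2, 2) fits (1, 2, 2, 2); releases (1, 1, 1, 0), pool now (2, 3, 3, 2)
  india: need (0, 3, 3, 2) fits (2, 3, 3, 2); releases (2, 2, 1, 0), pool now (4, 5, 4, 2)
  hotel: need (1, 4, 3, 2) fits (4, 5, 4, 2); releases (2, 1, 1, 2), pool now (6, 6, 5, 4)
  delta: need (3, 5, 3, 3) fits (6, 6, 5, 4); releases (1, 0, 2, 2), pool now (7, 6, 7, 6)
  foxtrot: need (2, 3, 5, 4) fits (7, 6, 7, 6); releases (0, 0, 1, 1), pool now (7, 6, 8, 7)
  golf: need (1, 4, 5, 5) fits (7, 6, 8, 7); releases (1, 0, 0, 0), pool now (8, 6, 8, 7)
  echo: need (1, 3, 1, 6) fits (8, 6, 8, 7); releases (1, 3, 0, 1), pool now (9, 9, 8, 8)


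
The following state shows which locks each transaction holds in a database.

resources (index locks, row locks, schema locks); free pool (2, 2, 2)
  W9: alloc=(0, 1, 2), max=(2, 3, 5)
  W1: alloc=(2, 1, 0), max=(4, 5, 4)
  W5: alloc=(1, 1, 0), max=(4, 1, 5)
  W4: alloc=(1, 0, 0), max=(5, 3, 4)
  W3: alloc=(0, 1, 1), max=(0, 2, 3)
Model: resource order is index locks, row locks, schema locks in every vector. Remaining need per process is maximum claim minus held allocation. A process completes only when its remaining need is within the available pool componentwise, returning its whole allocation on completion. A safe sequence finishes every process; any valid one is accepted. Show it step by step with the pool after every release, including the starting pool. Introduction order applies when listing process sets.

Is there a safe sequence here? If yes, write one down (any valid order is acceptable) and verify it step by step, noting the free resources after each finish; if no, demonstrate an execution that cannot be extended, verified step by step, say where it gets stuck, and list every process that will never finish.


SAFE, for example via the order W3, W9, W1, W4, W5.
Key observation: the order's first zero-slack moment is W3 ((0, 1, 2) needed, (2, 2, 2) free — a requested resource with nothing to spare).
Check, step by step:
  pool = (2, 2, 2)
  W3 needs (0, 1, 2) <= (2, 2, 2) -> finishes; pool += (0, 1, 1) = (2, 3, 3)
  W9 needs (2, 2, 3) <= (2, 3, 3) -> finishes; pool += (0, 1, 2) = (2, 4, 5)
  W1 needs (2, 4, 4) <= (2, 4, 5) -> finishes; pool += (2, 1, 0) = (4, 5, 5)
  W4 needs (4, 3, 4) <= (4, 5, 5) -> finishes; pool += (1, 0, 0) = (5, 5, 5)
  W5 needs (3, 0, 5) <= (5, 5, 5) -> finishes; pool += (1, 1, 0) = (6, 6, 5)


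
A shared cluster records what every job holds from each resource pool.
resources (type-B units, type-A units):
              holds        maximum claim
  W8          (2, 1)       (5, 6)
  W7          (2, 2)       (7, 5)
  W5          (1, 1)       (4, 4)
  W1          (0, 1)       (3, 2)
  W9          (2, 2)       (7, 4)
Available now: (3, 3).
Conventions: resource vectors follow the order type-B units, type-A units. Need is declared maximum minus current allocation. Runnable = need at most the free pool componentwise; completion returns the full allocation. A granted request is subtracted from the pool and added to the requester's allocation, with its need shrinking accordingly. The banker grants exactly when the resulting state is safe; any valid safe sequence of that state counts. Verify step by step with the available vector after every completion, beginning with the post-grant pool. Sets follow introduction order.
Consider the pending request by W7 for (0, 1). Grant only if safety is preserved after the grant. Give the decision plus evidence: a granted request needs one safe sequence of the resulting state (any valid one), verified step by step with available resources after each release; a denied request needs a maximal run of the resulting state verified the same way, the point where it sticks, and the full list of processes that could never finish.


DENY. Granting would leave the state unsafe.
Key observation: after W1, W5 the pool peaks at (4, 4), and each blocked process is short somewhere: W8 on type-A units; W7 on type-B units; W9 on type-B units.
After a pretend grant, a maximal execution: W1, W5 — then nothing else fits. Step-by-step check:
  pool = (3, 2)
  run W1 (needs (3, 1), free (3, 2)); after release of (0, 1) the pool is (3, 3)
  run W5 (needs (3, 3), free (3, 3)); after release of (1, 1) the pool is (4, 4)
  W8 still needs (3, 5) but only (4, 4) is free — short on type-A units
  W7 still needs (5, 2) but only (4, 4) is free — short on type-B units
  W9 still needs (5, 2) but only (4, 4) is free — short on type-B units
Post-grant, the permanently blocked set is W8, W7 and W9.


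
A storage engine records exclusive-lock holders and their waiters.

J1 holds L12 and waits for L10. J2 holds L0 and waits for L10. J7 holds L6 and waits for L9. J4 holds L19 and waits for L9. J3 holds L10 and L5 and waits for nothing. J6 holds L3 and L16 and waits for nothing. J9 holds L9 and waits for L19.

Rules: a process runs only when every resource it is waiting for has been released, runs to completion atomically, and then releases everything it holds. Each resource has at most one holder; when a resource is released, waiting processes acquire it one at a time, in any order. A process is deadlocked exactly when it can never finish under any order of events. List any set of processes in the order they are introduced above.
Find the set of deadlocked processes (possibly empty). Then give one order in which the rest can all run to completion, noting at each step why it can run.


The deadlocked set is J7, J4 and J9.
Key observation: nobody on the ring J9 -> J4 -> J9 can start until another member finishes, which never happens; J7 waits into the deadlock from upstream.
The rest can finish in the order J3, J2, J1, J6.
Walking it through:
  J3: no waits; runs immediately, freeing L10 and L5
  J2: everything it awaited (L10) is free; runs, freeing L0
  J1: everything it awaited (L10) is free; runs, freeing L12
  J6: no waits; runs immediately, freeing L3 and L16


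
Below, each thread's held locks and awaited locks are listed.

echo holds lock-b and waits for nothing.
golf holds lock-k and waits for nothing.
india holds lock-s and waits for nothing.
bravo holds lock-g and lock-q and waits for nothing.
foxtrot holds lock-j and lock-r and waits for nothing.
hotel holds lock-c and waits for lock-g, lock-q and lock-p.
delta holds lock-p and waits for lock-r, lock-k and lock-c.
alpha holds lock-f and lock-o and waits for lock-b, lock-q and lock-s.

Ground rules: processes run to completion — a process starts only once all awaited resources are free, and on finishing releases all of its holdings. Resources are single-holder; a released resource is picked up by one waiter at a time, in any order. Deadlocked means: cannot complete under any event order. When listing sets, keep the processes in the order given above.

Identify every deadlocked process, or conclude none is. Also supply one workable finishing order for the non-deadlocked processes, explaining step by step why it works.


Deadlocked set: hotel and delta.
Key observation: along hotel -> delta -> hotel, each member waits on what the next one holds — a deadlock; no other process is dragged down with it.
The rest can finish in the order echo, foxtrot, bravo, india, alpha, golf.
Check, step by step:
  echo: no waits; runs immediately, freeing lock-b
  foxtrot: no waits; runs immediately, freeing lock-j and lock-r
  bravo: no waits; runs immediately, freeing lock-g and lock-q
  india: no waits; runs immediately, freeing lock-s
  run alpha (all its waits — lock-b, lock-q and lock-s — are resolved); releases lock-f and lock-o
  golf: no waits; runs immediately, freeing lock-k


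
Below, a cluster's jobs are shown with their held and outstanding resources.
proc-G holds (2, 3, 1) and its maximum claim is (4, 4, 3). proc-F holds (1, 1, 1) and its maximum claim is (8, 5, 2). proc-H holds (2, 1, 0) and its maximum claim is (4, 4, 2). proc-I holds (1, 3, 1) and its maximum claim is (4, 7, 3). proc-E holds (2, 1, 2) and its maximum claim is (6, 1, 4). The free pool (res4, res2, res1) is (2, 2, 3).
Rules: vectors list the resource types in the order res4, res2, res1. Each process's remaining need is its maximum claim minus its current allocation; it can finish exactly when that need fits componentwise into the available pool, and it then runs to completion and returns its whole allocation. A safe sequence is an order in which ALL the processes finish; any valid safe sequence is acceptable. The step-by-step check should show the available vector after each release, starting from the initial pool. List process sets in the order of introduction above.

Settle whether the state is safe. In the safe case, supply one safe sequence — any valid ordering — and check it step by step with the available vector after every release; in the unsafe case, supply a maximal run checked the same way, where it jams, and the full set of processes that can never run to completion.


The state is SAFE; one workable sequence: proc-G, proc-H, proc-I, proc-F, proc-E.
Key observation: proc-G marks the first exact bind of the order: its need (2, 1, 2) fits the free (2, 2, 3) with zero slack on a requested resource.
Walking it through:
  pool = (2, 2, 3)
  run proc-G (needs (2, 1, 2), free (2, 2, 3)); after release of (2, 3, 1) the pool is (4, 5, 4)
  run proc-H (needs (2, 3, 2), free (4, 5, 4)); after release of (2, 1, 0) the pool is (6, 6, 4)
  run proc-I (needs (3, 4, 2), free (6, 6, 4)); after release of (1, 3, 1) the pool is (7, 9, 5)
  run proc-F (needs (7, 4, 1), free (7, 9, 5)); after release of (1, 1, 1) the pool is (8, 10, 6)
  run proc-E (needs (4, 0, 2), free (8, 10, 6)); after release of (2, 1, 2) the pool is (10, 11, 8)


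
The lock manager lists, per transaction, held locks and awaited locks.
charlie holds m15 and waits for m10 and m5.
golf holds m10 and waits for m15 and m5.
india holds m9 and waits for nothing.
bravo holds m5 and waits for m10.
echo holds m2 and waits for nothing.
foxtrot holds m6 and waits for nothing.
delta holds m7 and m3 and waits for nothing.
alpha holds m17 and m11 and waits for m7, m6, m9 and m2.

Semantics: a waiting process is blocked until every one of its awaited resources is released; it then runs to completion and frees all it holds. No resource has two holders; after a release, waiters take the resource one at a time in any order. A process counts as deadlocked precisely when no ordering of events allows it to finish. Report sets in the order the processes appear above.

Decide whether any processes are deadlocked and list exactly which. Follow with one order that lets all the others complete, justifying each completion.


Deadlocked set: charlie, golf and bravo.
Key observation: along charlie -> golf -> charlie, each member waits on what the next one holds — a deadlock; bravo is caught in further circular waits.
The rest can finish in the order foxtrot, delta, india, echo, alpha.
Step-by-step check:
  foxtrot: no waits; runs immediately, freeing m6
  delta: no waits; runs immediately, freeing m7 and m3
  india: no waits; runs immediately, freeing m9
  echo: no waits; runs immediately, freeing m2
  run alpha (all its waits — m7, m6, m9 and m2 — are resolved); releases m17 and m11


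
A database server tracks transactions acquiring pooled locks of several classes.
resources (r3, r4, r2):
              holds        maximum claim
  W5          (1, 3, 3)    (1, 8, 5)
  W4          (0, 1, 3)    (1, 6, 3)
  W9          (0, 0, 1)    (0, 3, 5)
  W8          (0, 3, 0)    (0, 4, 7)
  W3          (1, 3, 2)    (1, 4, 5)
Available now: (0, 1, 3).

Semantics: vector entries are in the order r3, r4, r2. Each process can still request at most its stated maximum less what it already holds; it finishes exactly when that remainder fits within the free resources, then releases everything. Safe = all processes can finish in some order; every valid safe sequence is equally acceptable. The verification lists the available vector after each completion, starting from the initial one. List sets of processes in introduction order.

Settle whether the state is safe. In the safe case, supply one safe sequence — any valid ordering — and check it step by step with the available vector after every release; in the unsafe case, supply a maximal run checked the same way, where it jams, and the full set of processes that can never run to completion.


UNSAFE — no complete ordering exists.
Key observation: after W3, W9 the pool peaks at (1, 4, 6), and each blocked process is short somewhere: W5 on r4; W4 on r4; W8 on r2.
A maximal execution: W3, W9 — then nothing else fits. Verifying each step:
  pool = (0, 1, 3)
  W3: need (0, 1, 3) fits (0, 1, 3); releases (1, 3, 2), pool now (1, 4, 5)
  W9: need (0, 3, 4) fits (1, 4, 5); releases (0, 0, 1), pool now (1, 4, 6)
  blocked: W5 wants (0, 5, 2), pool (1, 4, 6) — not enough r4
  blocked: W4 wants (1, 5, 0), pool (1, 4, 6) — not enough r4
  blocked: W8 wants (0, 1, 7), pool (1, 4, 6) — not enough r2
Never able to finish: W5, W4 and W8.


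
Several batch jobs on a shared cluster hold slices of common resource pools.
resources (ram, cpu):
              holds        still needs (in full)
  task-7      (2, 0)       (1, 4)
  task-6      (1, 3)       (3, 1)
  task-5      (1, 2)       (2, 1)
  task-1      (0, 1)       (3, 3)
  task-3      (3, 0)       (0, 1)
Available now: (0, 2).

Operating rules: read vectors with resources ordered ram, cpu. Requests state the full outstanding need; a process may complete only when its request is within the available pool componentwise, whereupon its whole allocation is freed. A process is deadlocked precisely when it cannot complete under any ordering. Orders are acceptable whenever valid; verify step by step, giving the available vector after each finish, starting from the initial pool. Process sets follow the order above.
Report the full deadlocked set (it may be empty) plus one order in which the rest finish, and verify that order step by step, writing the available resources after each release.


Nothing here is deadlocked.
Key observation: starting with task-3, each completion frees enough for the next — no one is permanently blocked.
One completion order for the rest: task-3, task-6, task-5, task-7, task-1. Step-by-step check:
  pool = (0, 2)
  task-3: need (0, 1) fits (0, 2); releases (3, 0), pool now (3, 2)
  task-6: need (3, 1) fits (3, 2); releases (1, 3), pool now (4, 5)
  task-5: need (2, 1) fits (4, 5); releases (1, 2), pool now (5, 7)
  task-7: need (1, 4) fits (5, 7); releases (2, 0), pool now (7, 7)
  task-1: need (3, 3) fits (7, 7); releases (0, 1), pool now (7, 8)


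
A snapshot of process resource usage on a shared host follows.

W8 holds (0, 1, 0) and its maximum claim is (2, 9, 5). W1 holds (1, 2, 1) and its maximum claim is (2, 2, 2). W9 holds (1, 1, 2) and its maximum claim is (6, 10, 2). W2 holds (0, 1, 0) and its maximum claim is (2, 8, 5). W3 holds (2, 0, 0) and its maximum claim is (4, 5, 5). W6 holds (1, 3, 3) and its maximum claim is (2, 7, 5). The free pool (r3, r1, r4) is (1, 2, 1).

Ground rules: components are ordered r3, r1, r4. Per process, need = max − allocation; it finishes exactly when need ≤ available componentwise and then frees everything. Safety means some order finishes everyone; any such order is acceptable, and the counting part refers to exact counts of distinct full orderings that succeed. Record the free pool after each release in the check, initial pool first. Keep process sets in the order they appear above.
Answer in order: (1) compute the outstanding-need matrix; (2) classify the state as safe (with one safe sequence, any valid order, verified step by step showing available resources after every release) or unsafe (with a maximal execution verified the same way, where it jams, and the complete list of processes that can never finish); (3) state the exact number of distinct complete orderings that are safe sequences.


(1) Need matrix, components ordered r3, r1, r4:
  W8: (2, 8, 5)
  W1: (1, 0, 1)
  W9: (5, 9, 0)
  W2: (2, 7, 5)
  W3: (2, 5, 5)
  W6: (1, 4, 2)
(2) SAFE. One safe sequence: W1, W6, W2, W3, W8, W9.
Key observation: reading the order forward, W1 is the first process whose need (1, 0, 1) meets the free pool (1, 2, 1) exactly on a resource it requests.
Check, step by step:
  pool = (1, 2, 1)
  W1 needs (1, 0, 1) <= (1, 2, 1) -> finishes; pool += (1, 2, 1) = (2, 4, 2)
  W6 needs (1, 4, 2) <= (2, 4, 2) -> finishes; pool += (1, 3, 3) = (3, 7, 5)
  W2 needs (2, 7, 5) <= (3, 7, 5) -> finishes; pool += (0, 1, 0) = (3, 8, 5)
  W3 needs (2, 5, 5) <= (3, 8, 5) -> finishes; pool += (2, 0, 0) = (5, 8, 5)
  W8 needs (2, 8, 5) <= (5, 8, 5) -> finishes; pool += (0, 1, 0) = (5, 9, 5)
  W9 needs (5, 9, 0) <= (5, 9, 5) -> finishes; pool += (1, 1, 2) = (6, 10, 7)
(3) The exact count: 3 of the possible complete orderings are safe sequences.


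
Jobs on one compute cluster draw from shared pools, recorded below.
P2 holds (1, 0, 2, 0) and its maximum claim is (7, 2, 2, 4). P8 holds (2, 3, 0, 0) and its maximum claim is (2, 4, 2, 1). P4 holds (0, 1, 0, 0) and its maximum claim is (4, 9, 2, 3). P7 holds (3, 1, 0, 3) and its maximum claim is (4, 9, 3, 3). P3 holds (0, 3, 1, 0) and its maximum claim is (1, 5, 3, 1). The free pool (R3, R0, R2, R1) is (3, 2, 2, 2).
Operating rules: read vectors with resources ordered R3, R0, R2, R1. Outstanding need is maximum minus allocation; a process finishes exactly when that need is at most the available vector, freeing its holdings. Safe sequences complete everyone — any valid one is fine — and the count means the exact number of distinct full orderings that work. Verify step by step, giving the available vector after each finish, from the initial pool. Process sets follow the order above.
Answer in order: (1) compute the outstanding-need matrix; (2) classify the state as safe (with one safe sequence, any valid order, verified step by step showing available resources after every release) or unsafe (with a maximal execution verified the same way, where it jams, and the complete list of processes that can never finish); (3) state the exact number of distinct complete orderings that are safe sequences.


(1) Remaining need (order R3, R0, R2, R1):
  P2: (6, 2, 0, 4)
  P8: (0, 1, 2, 1)
  P4: (4, 8, 2, 3)
  P7: (1, 8, 3, 0)
  P3: (1, 2, 2, 1)
(2) SAFE, for example via the order P3, P8, P7, P2, P4.
Key observation: the order's first zero-slack moment is P3 ((1, 2, 2, 1) needed, (3, 2, 2, 2) free — a requested resource with nothing to spare).
Walking it through:
  pool = (3, 2, 2, 2)
  P3 needs (1, 2, 2, 1) <= (3, 2, 2, 2) -> finishes; pool += (0, 3, 1, 0) = (3, 5, 3, 2)
  P8 needs (0, 1, 2, 1) <= (3, 5, 3, 2) -> finishes; pool += (2, 3, 0, 0) = (5, 8, 3, 2)
  P7 needs (1, 8, 3, 0) <= (5, 8, 3, 2) -> finishes; pool += (3, 1, 0, 3) = (8, 9, 3, 5)
  P2 needs (6, 2, 0, 4) <= (8, 9, 3, 5) -> finishes; pool += (1, 0, 2, 0) = (9, 9, 5, 5)
  P4 needs (4, 8, 2, 3) <= (9, 9, 5, 5) -> finishes; pool += (0, 1, 0, 0) = (9, 10, 5, 5)
(3) Exactly 4 of the possible complete orderings are safe sequences.


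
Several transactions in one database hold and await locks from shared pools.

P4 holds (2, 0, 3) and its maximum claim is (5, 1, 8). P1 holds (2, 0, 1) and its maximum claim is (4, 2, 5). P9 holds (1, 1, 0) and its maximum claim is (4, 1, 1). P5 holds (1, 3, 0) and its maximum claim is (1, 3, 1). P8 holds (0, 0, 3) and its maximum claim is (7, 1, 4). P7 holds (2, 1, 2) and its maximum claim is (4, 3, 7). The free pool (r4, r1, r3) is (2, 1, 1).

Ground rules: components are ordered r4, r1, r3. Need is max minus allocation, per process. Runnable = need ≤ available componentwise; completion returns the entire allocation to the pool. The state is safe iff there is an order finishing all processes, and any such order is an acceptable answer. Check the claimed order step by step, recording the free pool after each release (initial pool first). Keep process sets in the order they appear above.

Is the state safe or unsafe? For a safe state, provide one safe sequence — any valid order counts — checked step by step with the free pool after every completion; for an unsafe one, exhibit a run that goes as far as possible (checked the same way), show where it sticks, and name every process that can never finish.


The state is UNSAFE.
Key observation: after P5, P9 the pool peaks at (4, 5, 1), and each blocked process is short somewhere: P4 on r3; P1 on r3; P8 on r4; P7 on r3.
A maximal execution: P5, P9 — then nothing else fits. Check, step by step:
  pool = (2, 1, 1)
  run P5 (needs (0, 0, 1), free (2, 1, 1)); after release of (1, 3, 0) the pool is (3, 4, 1)
  run P9 (needs (3, 0, 1), free (3, 4, 1)); after release of (1, 1, 0) the pool is (4, 5, 1)
  blocked: P4 wants (3, 1, 5), pool (4, 5, 1) — not enough r3
  blocked: P1 wants (2, 2, 4), pool (4, 5, 1) — not enough r3
  blocked: P8 wants (7, 1, 1), pool (4, 5, 1) — not enough r4
  blocked: P7 wants (2, 2, 5), pool (4, 5, 1) — not enough r3
Never able to finish: P4, P1, P8 and P7.


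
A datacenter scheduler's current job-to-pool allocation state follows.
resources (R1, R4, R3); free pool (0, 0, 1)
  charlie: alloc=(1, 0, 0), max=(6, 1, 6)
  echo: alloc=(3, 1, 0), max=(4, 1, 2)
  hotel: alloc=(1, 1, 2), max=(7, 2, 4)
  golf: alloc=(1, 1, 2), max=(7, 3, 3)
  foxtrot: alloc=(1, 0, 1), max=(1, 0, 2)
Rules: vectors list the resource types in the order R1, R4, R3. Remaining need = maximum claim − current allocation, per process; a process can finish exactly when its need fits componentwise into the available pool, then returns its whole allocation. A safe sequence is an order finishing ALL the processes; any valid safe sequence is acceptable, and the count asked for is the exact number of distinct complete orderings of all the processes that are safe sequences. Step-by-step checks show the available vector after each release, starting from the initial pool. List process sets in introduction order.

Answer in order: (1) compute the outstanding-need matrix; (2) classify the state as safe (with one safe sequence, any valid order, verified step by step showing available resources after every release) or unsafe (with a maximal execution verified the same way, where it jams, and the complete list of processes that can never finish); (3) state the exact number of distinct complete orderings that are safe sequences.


(1) Remaining need (order R1, R4, R3):
  charlie: (5, 1, 6)
  echo: (1, 0, 2)
  hotel: (6, 1, 2)
  golf: (6, 2, 1)
  foxtrot: (0, 0, 1)
(2) UNSAFE — no complete ordering exists.
Key observation: even finishing foxtrot, echo leaves just (4, 1, 2) free — too little R1 for any of the remaining processes.
A maximal execution: foxtrot, echo — then nothing else fits. Step-by-step check:
  pool = (0, 0, 1)
  run foxtrot (needs (0, 0, 1), free (0, 0, 1)); after release of (1, 0, 1) the pool is (1, 0, 2)
  run echo (needs (1, 0, 2), free (1, 0, 2)); after release of (3, 1, 0) the pool is (4, 1, 2)
  blocked: charlie wants (5, 1, 6), pool (4, 1, 2) — not enough R1 and R3
  blocked: hotel wants (6, 1, 2), pool (4, 1, 2) — not enough R1
  blocked: golf wants (6, 2, 1), pool (4, 1, 2) — not enough R1 and R4
Never able to finish: charlie, hotel and golf.
(3) The exact count: 0 of the possible complete orderings are safe sequences.


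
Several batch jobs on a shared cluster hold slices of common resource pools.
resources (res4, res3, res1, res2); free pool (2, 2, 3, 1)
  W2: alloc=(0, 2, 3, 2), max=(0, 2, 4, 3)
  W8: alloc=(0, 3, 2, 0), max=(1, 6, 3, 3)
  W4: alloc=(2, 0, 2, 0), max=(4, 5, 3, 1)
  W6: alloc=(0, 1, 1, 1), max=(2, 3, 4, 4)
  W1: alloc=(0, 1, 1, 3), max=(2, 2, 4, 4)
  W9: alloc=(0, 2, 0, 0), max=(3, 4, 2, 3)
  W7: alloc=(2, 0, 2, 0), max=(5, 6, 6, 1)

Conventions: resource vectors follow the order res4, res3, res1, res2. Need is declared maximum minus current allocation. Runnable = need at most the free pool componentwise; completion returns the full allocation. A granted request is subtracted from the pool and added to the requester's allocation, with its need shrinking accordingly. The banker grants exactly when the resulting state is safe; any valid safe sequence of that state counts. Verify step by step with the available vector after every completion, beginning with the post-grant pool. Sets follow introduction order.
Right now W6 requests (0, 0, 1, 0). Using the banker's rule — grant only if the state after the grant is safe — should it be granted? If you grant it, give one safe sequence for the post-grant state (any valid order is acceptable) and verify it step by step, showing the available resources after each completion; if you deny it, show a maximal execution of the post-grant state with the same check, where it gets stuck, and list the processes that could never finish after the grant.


GRANT — the state after the grant stays safe, e.g. via W2, W6, W4, W1, W8, W9, W7.
Key observation: the grant leaves (2, 2, 2, 1) free — enough for W2, whose release restarts the cascade.
Verifying the post-grant state step by step:
  pool = (2, 2, 2, 1)
  W2 needs (0, 0, 1, 1) <= (2, 2, 2, 1) -> finishes; pool += (0, 2, 3, 2) = (2, 4, 5, 3)
  W6 needs (2, 2, 2, 3) <= (2, 4, 5, 3) -> finishes; pool += (0, 1, 2, 1) = (2, 5, 7, 4)
  W4 needs (2, 5, 1, 1) <= (2, 5, 7, 4) -> finishes; pool += (2, 0, 2, 0) = (4, 5, 9, 4)
  W1 needs (2, 1, 3, 1) <= (4, 5, 9, 4) -> finishes; pool += (0, 1, 1, 3) = (4, 6, 10, 7)
  W8 needs (1, 3, 1, 3) <= (4, 6, 10, 7) -> finishes; pool += (0, 3, 2, 0) = (4, 9, 12, 7)
  W9 needs (3, 2, 2, 3) <= (4, 9, 12, 7) -> finishes; pool += (0, 2, 0, 0) = (4, 11, 12, 7)
  W7 needs (3, 6, 4, 1) <= (4, 11, 12, 7) -> finishes; pool += (2, 0, 2, 0) = (6, 11, 14, 7)


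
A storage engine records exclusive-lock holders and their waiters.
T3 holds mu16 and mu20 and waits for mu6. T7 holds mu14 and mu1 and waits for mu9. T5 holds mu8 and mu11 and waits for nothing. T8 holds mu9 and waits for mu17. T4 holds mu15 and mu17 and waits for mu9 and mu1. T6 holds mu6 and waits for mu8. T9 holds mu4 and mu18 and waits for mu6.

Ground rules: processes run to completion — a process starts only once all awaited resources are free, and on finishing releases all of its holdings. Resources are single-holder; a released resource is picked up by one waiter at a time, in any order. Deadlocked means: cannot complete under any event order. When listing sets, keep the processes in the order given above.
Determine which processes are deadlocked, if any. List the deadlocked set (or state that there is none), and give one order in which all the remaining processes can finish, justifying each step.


Deadlocked: T7, T8 and T4.
Key observation: nobody on the ring T7 -> T8 -> T4 -> T7 can start until another member finishes, which never happens; no other process is dragged down with it.
A valid finishing order for the others: T5, T6, T3, T9.
Step-by-step check:
  run T5 (it waits on nothing); releases mu8 and mu11
  T6: everything it awaited (mu8) is free; runs, freeing mu6
  T3: everything it awaited (mu6) is free; runs, freeing mu16 and mu20
  T9: everything it awaited (mu6) is free; runs, freeing mu4 and mu18
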